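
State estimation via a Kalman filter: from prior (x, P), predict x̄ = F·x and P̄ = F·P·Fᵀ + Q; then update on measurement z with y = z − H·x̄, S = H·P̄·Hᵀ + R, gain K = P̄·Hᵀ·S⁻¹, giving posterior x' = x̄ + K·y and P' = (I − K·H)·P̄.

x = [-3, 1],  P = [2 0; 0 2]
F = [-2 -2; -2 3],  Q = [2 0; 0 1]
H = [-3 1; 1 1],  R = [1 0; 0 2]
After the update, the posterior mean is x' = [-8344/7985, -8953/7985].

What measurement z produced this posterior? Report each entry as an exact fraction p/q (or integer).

z = [2, -3]

x̄ = F·x = [4, 9]
P̄ = F·P·Fᵀ + Q = [18 -4; -4 27]
S = H·P̄·Hᵀ + R = [214 -19; -19 39]
K = P̄·Hᵀ·S⁻¹ = [-1996/7985 1894/7985; 1958/7985 5663/7985]
x' − x̄ = [-40284/7985, -80818/7985] = K·y
y = (KᵀK)⁻¹·Kᵀ·(x' − x̄) = [5, -16]
z = y + H·x̄ = [5, -16] + [-3, 13] = [2, -3]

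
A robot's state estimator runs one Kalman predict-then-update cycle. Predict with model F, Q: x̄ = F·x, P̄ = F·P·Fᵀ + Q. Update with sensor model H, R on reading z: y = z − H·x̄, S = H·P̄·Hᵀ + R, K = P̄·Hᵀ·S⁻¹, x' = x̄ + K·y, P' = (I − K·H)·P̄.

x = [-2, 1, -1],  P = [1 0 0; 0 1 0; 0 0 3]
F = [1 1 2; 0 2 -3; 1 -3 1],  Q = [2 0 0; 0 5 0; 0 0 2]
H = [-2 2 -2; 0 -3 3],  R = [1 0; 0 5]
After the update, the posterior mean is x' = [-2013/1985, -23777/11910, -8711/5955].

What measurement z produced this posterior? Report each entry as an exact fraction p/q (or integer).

z = [1, 2]

x̄ = F·x = [-3, 5, -6]
P̄ = F·P·Fᵀ + Q = [16 -16 4; -16 36 -15; 4 -15 15]
S = H·P̄·Hᵀ + R = [549 -606; -606 734]
K = P̄·Hᵀ·S⁻¹ = [-916/1985 -594/1985; 2819/17865 -931/11910; 2314/17865 1367/5955]
x' − x̄ = [3942/1985, -83327/11910, 27019/5955] = K·y
y = (KᵀK)⁻¹·Kᵀ·(x' − x̄) = [-27, 35]
z = y + H·x̄ = [-27, 35] + [28, -33] = [1, 2]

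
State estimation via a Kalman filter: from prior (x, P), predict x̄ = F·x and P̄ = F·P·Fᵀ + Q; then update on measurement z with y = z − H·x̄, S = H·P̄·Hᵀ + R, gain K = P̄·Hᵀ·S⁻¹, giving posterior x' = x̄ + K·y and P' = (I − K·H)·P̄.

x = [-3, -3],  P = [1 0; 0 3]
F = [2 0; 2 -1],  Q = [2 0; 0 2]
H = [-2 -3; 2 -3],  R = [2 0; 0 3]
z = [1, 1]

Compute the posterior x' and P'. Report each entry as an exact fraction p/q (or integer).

x' = [-678/2017, -1613/6051]
P' = [582/2017 -68/2017; -68/2017 814/6051]

x̄ = F·x = [-6, -3]
P̄ = F·P·Fᵀ + Q = [6 4; 4 9]
y = z − H·x̄ = [-20, 4]
S = H·P̄·Hᵀ + R = [155 57; 57 60]
K = P̄·Hᵀ·S⁻¹ = [-480/2017 456/2017; -339/2017 -950/6051]
x' = x̄ + K·y = [-678/2017, -1613/6051]
P' = (I − K·H)·P̄ = [582/2017 -68/2017; -68/2017 814/6051]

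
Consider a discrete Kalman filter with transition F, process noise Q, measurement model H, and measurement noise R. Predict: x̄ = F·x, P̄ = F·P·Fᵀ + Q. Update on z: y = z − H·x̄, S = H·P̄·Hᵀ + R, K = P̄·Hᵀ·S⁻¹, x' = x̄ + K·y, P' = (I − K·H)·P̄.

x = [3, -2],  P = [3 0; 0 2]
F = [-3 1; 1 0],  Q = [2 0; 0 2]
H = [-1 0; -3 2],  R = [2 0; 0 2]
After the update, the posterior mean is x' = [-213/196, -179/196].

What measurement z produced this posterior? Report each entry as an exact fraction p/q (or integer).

x̄ = F·x = [-11, 3]
P̄ = F·P·Fᵀ + Q = [31 -9; -9 5]
S = H·P̄·Hᵀ + R = [33 111; 111 409]
K = P̄·Hᵀ·S⁻¹ = [-179/588 -37/196; -71/196 37/196]
x' − x̄ = [1943/196, -767/196] = K·y
y = (KᵀK)⁻¹·Kᵀ·(x' − x̄) = [-9, -38]
z = y + H·x̄ = [-9, -38] + [11, 39] = [2, 1]

z = [2, 1]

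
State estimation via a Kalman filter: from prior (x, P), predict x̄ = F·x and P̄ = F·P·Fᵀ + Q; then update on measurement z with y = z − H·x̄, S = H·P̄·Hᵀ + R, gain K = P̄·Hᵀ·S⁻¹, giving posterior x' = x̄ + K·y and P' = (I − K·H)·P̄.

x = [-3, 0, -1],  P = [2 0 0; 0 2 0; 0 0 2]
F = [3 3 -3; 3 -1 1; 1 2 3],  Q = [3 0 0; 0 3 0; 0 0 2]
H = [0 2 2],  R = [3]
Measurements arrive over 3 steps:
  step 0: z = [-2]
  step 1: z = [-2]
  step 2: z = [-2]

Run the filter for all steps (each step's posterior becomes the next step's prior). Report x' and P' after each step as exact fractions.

step 0: x' = [-1362/287, -890/287, 558/287], P' = [16215/287 930/287 -912/287; 930/287 2819/287 -2720/287; -912/287 -2720/287 2834/287]
step 1: x' = [-22786878/1062997, 693430/1062997, -1767884/1062997], P' = [686157267/1062997 23902980/1062997 -23427483/1062997; 23902980/1062997 5182375/1062997 -4592587/1062997; -23427483/1062997 -4592587/1062997 4799401/1062997]
step 2: x' = [685962092988/41885619935, 64654473504/41885619935, -106829481302/41885619935], P' = [11372100213498/41885619935 389739722529/41885619935 -364212563727/41885619935; 389739722529/41885619935 187128696302/41885619935 -163530316871/41885619935; -364212563727/41885619935 -163530316871/41885619935 171343760648/41885619935]

step 0: x̄ = F·x = [-6, -10, -6]
step 0: P̄ = F·P·Fᵀ + Q = [57 6 0; 6 25 8; 0 8 30]
step 0: y = z − H·x̄ = [30]
step 0: S = H·P̄·Hᵀ + R = [287]
step 0: K = P̄·Hᵀ·S⁻¹ = [12/287; 66/287; 76/287]
step 0: x' = x̄ + K·y = [-1362/287, -890/287, 558/287]
step 0: P' = (I − K·H)·P̄ = [16215/287 930/287 -912/287; 930/287 2819/287 -2720/287; -912/287 -2720/287 2834/287]
step 1: x̄ = F·x = [-8430/287, -2638/287, -1468/287]
step 1: P̄ = F·P·Fᵀ + Q = [279789/287 123708/287 34791/287; 123708/287 146837/287 49759/287; 34791/287 49759/287 19179/287]
step 1: y = z − H·x̄ = [7638/287]
step 1: S = H·P̄·Hᵀ + R = [1062997/287]
step 1: K = P̄·Hᵀ·S⁻¹ = [316998/1062997; 393192/1062997; 137876/1062997]
step 1: x' = x̄ + K·y = [-22786878/1062997, 693430/1062997, -1767884/1062997]
step 1: P' = (I − K·H)·P̄ = [686157267/1062997 23902980/1062997 -23427483/1062997; 23902980/1062997 5182375/1062997 -4592587/1062997; -23427483/1062997 -4592587/1062997 4799401/1062997]
step 2: x̄ = F·x = [-60976692/1062997, -70821948/1062997, -26703670/1062997]
step 2: P̄ = F·P·Fᵀ + Q = [7203055278/1062997 6401897331/1062997 2107155603/1062997; 6401897331/1062997 5913788566/1062997 1952337911/1062997; 2107155603/1062997 1952337911/1062997 652143348/1062997]
step 2: y = z − H·x̄ = [192925242/1062997]
step 2: S = H·P̄·Hᵀ + R = [41885619935/1062997]
step 2: K = P̄·Hᵀ·S⁻¹ = [17018105868/41885619935; 15732252954/41885619935; 5208962518/41885619935]
step 2: x' = x̄ + K·y = [685962092988/41885619935, 64654473504/41885619935, -106829481302/41885619935]
step 2: P' = (I − K·H)·P̄ = [11372100213498/41885619935 389739722529/41885619935 -364212563727/41885619935; 389739722529/41885619935 187128696302/41885619935 -163530316871/41885619935; -364212563727/41885619935 -163530316871/41885619935 171343760648/41885619935]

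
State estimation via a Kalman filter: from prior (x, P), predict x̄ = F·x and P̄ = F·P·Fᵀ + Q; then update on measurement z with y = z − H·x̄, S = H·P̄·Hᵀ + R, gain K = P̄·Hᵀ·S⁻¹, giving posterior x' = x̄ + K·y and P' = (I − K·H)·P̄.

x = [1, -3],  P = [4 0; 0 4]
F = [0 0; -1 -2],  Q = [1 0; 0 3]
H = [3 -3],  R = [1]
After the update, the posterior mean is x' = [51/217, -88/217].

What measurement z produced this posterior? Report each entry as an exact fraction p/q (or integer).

x̄ = F·x = [0, 5]
P̄ = F·P·Fᵀ + Q = [1 0; 0 23]
S = H·P̄·Hᵀ + R = [217]
K = P̄·Hᵀ·S⁻¹ = [3/217; -69/217]
x' − x̄ = [51/217, -1173/217] = K·y
y = (KᵀK)⁻¹·Kᵀ·(x' − x̄) = [17]
z = y + H·x̄ = [17] + [-15] = [2]

z = [2]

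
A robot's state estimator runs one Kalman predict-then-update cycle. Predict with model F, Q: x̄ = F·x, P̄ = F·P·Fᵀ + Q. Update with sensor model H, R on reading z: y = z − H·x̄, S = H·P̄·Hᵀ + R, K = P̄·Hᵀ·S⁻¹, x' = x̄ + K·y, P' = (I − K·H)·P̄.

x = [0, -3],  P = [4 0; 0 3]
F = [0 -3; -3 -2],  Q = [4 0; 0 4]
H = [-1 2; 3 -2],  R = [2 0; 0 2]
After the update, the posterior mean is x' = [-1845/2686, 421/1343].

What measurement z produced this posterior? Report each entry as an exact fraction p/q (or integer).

z = [1, -3]

x̄ = F·x = [9, 6]
P̄ = F·P·Fᵀ + Q = [31 18; 18 52]
S = H·P̄·Hᵀ + R = [169 -157; -157 273]
K = P̄·Hᵀ·S⁻¹ = [5157/10744 5209/10744; 3907/5372 1263/5372]
x' − x̄ = [-26019/2686, -7637/1343] = K·y
y = (KᵀK)⁻¹·Kᵀ·(x' − x̄) = [-2, -18]
z = y + H·x̄ = [-2, -18] + [3, 15] = [1, -3]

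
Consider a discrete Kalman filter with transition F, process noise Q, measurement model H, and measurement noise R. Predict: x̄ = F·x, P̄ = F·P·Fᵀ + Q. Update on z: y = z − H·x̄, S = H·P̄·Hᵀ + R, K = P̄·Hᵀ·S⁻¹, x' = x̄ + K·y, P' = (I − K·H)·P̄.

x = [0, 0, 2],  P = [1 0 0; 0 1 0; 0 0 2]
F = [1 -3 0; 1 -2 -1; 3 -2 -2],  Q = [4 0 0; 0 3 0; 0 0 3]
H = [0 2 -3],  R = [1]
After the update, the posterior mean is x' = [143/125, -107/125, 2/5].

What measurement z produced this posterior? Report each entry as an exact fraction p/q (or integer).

x̄ = F·x = [0, -2, -4]
P̄ = F·P·Fᵀ + Q = [14 7 9; 7 10 11; 9 11 24]
S = H·P̄·Hᵀ + R = [125]
K = P̄·Hᵀ·S⁻¹ = [-13/125; -13/125; -2/5]
x' − x̄ = [143/125, 143/125, 22/5] = K·y
y = (KᵀK)⁻¹·Kᵀ·(x' − x̄) = [-11]
z = y + H·x̄ = [-11] + [8] = [-3]

z = [-3]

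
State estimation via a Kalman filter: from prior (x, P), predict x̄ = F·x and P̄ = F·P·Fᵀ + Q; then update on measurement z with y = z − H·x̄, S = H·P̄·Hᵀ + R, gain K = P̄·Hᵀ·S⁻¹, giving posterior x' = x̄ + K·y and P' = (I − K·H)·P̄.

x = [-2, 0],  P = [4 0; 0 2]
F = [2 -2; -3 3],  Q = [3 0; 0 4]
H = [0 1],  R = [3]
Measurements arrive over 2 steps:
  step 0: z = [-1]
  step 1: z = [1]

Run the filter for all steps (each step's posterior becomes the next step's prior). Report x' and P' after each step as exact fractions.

step 0: x̄ = F·x = [-4, 6]
step 0: P̄ = F·P·Fᵀ + Q = [27 -36; -36 58]
step 0: y = z − H·x̄ = [-7]
step 0: S = H·P̄·Hᵀ + R = [61]
step 0: K = P̄·Hᵀ·S⁻¹ = [-36/61; 58/61]
step 0: x' = x̄ + K·y = [8/61, -40/61]
step 0: P' = (I − K·H)·P̄ = [351/61 -108/61; -108/61 174/61]
step 1: x̄ = F·x = [96/61, -144/61]
step 1: P̄ = F·P·Fᵀ + Q = [3147/61 -4446/61; -4446/61 6913/61]
step 1: y = z − H·x̄ = [205/61]
step 1: S = H·P̄·Hᵀ + R = [7096/61]
step 1: K = P̄·Hᵀ·S⁻¹ = [-2223/3548; 6913/7096]
step 1: x' = x̄ + K·y = [-1887/3548, 6481/7096]
step 1: P' = (I − K·H)·P̄ = [10509/1774 -6669/3548; -6669/3548 20739/7096]

step 0: x' = [8/61, -40/61], P' = [351/61 -108/61; -108/61 174/61]
step 1: x' = [-1887/3548, 6481/7096], P' = [10509/1774 -6669/3548; -6669/3548 20739/7096]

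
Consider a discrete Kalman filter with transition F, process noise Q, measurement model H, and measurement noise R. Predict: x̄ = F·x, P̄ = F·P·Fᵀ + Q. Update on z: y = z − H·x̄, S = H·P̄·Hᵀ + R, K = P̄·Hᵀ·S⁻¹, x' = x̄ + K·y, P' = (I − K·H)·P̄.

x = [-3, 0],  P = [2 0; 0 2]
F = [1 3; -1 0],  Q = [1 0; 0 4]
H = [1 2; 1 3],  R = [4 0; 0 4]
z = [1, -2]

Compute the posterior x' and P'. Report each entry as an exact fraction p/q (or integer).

x̄ = F·x = [-3, 3]
P̄ = F·P·Fᵀ + Q = [21 -2; -2 6]
y = z − H·x̄ = [-2, -8]
S = H·P̄·Hᵀ + R = [41 47; 47 67]
K = P̄·Hᵀ·S⁻¹ = [217/269 -92/269; -41/269 93/269]
x' = x̄ + K·y = [-505/269, 145/269]
P' = (I − K·H)·P̄ = [3340/269 -1236/269; -1236/269 536/269]

x' = [-505/269, 145/269]
P' = [3340/269 -1236/269; -1236/269 536/269]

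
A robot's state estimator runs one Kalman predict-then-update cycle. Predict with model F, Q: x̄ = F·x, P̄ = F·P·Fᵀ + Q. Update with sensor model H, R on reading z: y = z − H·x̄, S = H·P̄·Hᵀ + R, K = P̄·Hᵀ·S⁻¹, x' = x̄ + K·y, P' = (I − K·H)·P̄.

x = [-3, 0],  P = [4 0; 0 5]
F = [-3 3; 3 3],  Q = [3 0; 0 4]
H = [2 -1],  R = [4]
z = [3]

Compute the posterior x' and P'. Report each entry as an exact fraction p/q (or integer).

x̄ = F·x = [9, -9]
P̄ = F·P·Fᵀ + Q = [84 9; 9 85]
y = z − H·x̄ = [-24]
S = H·P̄·Hᵀ + R = [389]
K = P̄·Hᵀ·S⁻¹ = [159/389; -67/389]
x' = x̄ + K·y = [-315/389, -1893/389]
P' = (I − K·H)·P̄ = [7395/389 14154/389; 14154/389 28576/389]

x' = [-315/389, -1893/389]
P' = [7395/389 14154/389; 14154/389 28576/389]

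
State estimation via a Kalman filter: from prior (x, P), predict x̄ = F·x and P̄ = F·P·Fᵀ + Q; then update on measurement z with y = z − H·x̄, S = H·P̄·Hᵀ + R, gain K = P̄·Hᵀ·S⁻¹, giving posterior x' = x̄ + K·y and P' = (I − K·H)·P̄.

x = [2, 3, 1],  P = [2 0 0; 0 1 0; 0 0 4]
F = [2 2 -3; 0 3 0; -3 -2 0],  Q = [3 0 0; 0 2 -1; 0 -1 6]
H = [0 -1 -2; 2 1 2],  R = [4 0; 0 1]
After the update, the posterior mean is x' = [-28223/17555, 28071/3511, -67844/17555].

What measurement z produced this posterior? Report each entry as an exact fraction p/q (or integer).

x̄ = F·x = [7, 9, -12]
P̄ = F·P·Fᵀ + Q = [51 6 -16; 6 11 -7; -16 -7 28]
S = H·P̄·Hᵀ + R = [99 -43; -43 196]
K = P̄·Hᵀ·S⁻¹ = [8364/17555 8642/17555; 195/3511 204/3511; -8873/17555 -424/17555]
x' − x̄ = [-151108/17555, -3528/3511, 142816/17555] = K·y
y = (KᵀK)⁻¹·Kᵀ·(x' − x̄) = [-16, -2]
z = y + H·x̄ = [-16, -2] + [15, -1] = [-1, -3]

z = [-1, -3]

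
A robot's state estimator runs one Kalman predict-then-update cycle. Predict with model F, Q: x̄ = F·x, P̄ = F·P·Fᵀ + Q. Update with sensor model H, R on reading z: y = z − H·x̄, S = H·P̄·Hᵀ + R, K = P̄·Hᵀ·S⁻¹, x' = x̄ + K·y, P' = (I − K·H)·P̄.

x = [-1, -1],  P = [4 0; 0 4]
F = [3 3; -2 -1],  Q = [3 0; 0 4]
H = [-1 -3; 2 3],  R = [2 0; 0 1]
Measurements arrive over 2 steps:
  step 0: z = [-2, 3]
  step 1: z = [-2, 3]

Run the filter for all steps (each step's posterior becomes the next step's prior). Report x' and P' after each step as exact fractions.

step 0: x̄ = F·x = [-6, 3]
step 0: P̄ = F·P·Fᵀ + Q = [75 -36; -36 24]
step 0: y = z − H·x̄ = [1, 6]
step 0: S = H·P̄·Hᵀ + R = [77 -42; -42 85]
step 0: K = P̄·Hᵀ·S⁻¹ = [4569/4781 660/683; -3060/4781 -216/683]
step 0: x' = x̄ + K·y = [3603/4781, 2211/4781]
step 0: P' = (I − K·H)·P̄ = [13758/4781 -7632/4781; -7632/4781 4584/4781]
step 1: x̄ = F·x = [17442/4781, -9417/4781]
step 1: P̄ = F·P·Fᵀ + Q = [42045/4781 -27612/4781; -27612/4781 48212/4781]
step 1: y = z − H·x̄ = [-20371/4781, 7710/4781]
step 1: S = H·P̄·Hᵀ + R = [319843/4781 -269490/4781; -269490/4781 275525/4781]
step 1: K = P̄·Hᵀ·S⁻¹ = [484287/648395 2383152/3241975; -30984/58945 -55884/294725]
step 1: x' = x̄ + K·y = [1070637/648395, -2109/58945]
step 1: P' = (I − K·H)·P̄ = [7226022/3241975 -365724/294725; -365724/294725 225188/294725]

step 0: x' = [3603/4781, 2211/4781], P' = [13758/4781 -7632/4781; -7632/4781 4584/4781]
step 1: x' = [1070637/648395, -2109/58945], P' = [7226022/3241975 -365724/294725; -365724/294725 225188/294725]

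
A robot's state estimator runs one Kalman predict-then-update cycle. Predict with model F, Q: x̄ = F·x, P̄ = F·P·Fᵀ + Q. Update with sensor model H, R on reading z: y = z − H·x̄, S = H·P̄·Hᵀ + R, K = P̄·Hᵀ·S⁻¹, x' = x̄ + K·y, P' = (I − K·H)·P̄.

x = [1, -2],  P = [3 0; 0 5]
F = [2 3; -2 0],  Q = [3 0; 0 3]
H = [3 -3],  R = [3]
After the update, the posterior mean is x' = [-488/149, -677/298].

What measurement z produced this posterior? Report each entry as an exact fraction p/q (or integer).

z = [-3]

x̄ = F·x = [-4, -2]
P̄ = F·P·Fᵀ + Q = [60 -12; -12 15]
S = H·P̄·Hᵀ + R = [894]
K = P̄·Hᵀ·S⁻¹ = [36/149; -27/298]
x' − x̄ = [108/149, -81/298] = K·y
y = (KᵀK)⁻¹·Kᵀ·(x' − x̄) = [3]
z = y + H·x̄ = [3] + [-6] = [-3]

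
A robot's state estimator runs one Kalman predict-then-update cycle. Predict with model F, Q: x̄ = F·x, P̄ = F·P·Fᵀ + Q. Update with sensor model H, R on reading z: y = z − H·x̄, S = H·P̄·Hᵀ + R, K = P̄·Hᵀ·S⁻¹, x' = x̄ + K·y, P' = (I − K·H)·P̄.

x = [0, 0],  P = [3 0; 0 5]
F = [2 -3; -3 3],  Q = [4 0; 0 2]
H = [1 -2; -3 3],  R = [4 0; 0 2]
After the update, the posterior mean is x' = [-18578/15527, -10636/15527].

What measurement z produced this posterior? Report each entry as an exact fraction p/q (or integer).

z = [2, 2]

x̄ = F·x = [0, 0]
P̄ = F·P·Fᵀ + Q = [61 -63; -63 74]
S = H·P̄·Hᵀ + R = [613 -1194; -1194 2351]
K = P̄·Hᵀ·S⁻¹ = [-4531/15527 -4758/15527; -5327/15527 9/15527]
x' − x̄ = [-18578/15527, -10636/15527] = K·y
y = (KᵀK)⁻¹·Kᵀ·(x' − x̄) = [2, 2]
z = y + H·x̄ = [2, 2] + [0, 0] = [2, 2]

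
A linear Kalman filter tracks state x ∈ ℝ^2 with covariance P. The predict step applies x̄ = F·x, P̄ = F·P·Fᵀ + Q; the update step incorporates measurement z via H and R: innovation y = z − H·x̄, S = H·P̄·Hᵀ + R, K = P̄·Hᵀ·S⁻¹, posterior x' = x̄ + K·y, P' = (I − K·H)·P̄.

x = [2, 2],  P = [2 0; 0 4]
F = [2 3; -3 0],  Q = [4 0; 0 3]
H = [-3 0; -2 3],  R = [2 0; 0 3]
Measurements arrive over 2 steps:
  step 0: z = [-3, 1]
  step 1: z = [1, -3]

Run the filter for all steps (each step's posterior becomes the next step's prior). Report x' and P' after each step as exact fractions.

step 0: x̄ = F·x = [10, -6]
step 0: P̄ = F·P·Fᵀ + Q = [48 -12; -12 21]
step 0: y = z − H·x̄ = [27, 39]
step 0: S = H·P̄·Hᵀ + R = [434 396; 396 528]
step 0: K = P̄·Hᵀ·S⁻¹ = [-45/137 -1/274; -117/548 3917/12056]
step 0: x' = x̄ + K·y = [271/274, 10929/12056]
step 0: P' = (I − K·H)·P̄ = [30/137 39/274; 39/274 5061/12056]
step 1: x̄ = F·x = [56635/12056, -813/274]
step 1: P̄ = F·P·Fᵀ + Q = [124925/12056 -711/274; -711/274 681/137]
step 1: y = z − H·x̄ = [181961/12056, 92209/6028]
step 1: S = H·P̄·Hᵀ + R = [1148437/12056 515553/6028; 515553/6028 362657/3014]
step 1: K = P̄·Hᵀ·S⁻¹ = [-7849449/24998975 -343702/24998975; -4717413/24998975 15059277/49997950]
step 1: x' = x̄ + K·y = [-251697/999959, -2415711/1999918]
step 1: P' = (I − K·H)·P̄ = [5232966/24998975 3144942/24998975; 3144942/24998975 19252533/49997950]

step 0: x' = [271/274, 10929/12056], P' = [30/137 39/274; 39/274 5061/12056]
step 1: x' = [-251697/999959, -2415711/1999918], P' = [5232966/24998975 3144942/24998975; 3144942/24998975 19252533/49997950]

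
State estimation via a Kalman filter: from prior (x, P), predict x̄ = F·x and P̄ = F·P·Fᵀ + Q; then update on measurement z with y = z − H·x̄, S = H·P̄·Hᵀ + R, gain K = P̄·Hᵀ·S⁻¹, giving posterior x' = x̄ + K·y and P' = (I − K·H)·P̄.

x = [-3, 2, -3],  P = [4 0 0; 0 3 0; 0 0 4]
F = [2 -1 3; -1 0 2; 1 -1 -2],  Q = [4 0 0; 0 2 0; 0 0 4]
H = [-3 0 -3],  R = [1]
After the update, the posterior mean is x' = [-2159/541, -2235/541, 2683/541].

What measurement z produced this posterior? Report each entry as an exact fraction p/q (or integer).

x̄ = F·x = [-17, -3, 1]
P̄ = F·P·Fᵀ + Q = [59 16 -13; 16 22 -20; -13 -20 27]
S = H·P̄·Hᵀ + R = [541]
K = P̄·Hᵀ·S⁻¹ = [-138/541; 12/541; -42/541]
x' − x̄ = [7038/541, -612/541, 2142/541] = K·y
y = (KᵀK)⁻¹·Kᵀ·(x' − x̄) = [-51]
z = y + H·x̄ = [-51] + [48] = [-3]

z = [-3]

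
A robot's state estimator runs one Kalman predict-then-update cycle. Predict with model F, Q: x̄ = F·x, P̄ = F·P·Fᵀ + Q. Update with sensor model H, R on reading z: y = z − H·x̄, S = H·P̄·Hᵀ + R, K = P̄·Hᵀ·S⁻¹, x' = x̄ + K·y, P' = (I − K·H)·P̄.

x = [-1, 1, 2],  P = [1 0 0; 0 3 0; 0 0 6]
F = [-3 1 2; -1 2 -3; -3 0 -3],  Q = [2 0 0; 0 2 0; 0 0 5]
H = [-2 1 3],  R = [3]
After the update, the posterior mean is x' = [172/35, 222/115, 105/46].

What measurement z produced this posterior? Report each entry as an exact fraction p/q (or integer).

x̄ = F·x = [8, -3, -3]
P̄ = F·P·Fᵀ + Q = [38 -27 -27; -27 69 57; -27 57 68]
S = H·P̄·Hᵀ + R = [1610]
K = P̄·Hᵀ·S⁻¹ = [-4/35; 21/115; 9/46]
x' − x̄ = [-108/35, 567/115, 243/46] = K·y
y = (KᵀK)⁻¹·Kᵀ·(x' − x̄) = [27]
z = y + H·x̄ = [27] + [-28] = [-1]

z = [-1]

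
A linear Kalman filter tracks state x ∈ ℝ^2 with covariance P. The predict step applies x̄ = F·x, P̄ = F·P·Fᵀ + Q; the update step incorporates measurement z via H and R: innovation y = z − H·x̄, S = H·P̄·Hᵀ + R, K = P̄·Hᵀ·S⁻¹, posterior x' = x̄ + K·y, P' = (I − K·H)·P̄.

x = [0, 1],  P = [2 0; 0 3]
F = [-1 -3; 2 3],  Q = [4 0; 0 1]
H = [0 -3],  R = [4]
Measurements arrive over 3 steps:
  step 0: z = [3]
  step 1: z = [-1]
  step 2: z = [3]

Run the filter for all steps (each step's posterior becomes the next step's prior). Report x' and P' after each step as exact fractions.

step 0: x̄ = F·x = [-3, 3]
step 0: P̄ = F·P·Fᵀ + Q = [33 -31; -31 36]
step 0: y = z − H·x̄ = [12]
step 0: S = H·P̄·Hᵀ + R = [328]
step 0: K = P̄·Hᵀ·S⁻¹ = [93/328; -27/82]
step 0: x' = x̄ + K·y = [33/82, -39/41]
step 0: P' = (I − K·H)·P̄ = [2175/328 -31/82; -31/82 18/41]
step 1: x̄ = F·x = [201/82, -84/41]
step 1: P̄ = F·P·Fᵀ + Q = [4039/328 -2265/164; -2265/164 2209/82]
step 1: y = z − H·x̄ = [-293/41]
step 1: S = H·P̄·Hᵀ + R = [20209/82]
step 1: K = P̄·Hᵀ·S⁻¹ = [6795/40418; -6627/20209]
step 1: x' = x̄ + K·y = [25257/20209, 5955/20209]
step 1: P' = (I − K·H)·P̄ = [432343/80836 -4530/20209; -4530/20209 8836/20209]
step 2: x̄ = F·x = [-43122/20209, 68379/20209]
step 2: P̄ = F·P·Fᵀ + Q = [965063/80836 -509851/40418; -509851/40418 477716/20209]
step 2: y = z − H·x̄ = [265764/20209]
step 2: S = H·P̄·Hᵀ + R = [4380280/20209]
step 2: K = P̄·Hᵀ·S⁻¹ = [1529553/8760560; -358287/1095070]
step 2: x' = x̄ + K·y = [355377/2190140, -503241/547535]
step 2: P' = (I − K·H)·P̄ = [93409559/17521120 -509851/2190140; -509851/2190140 238858/547535]

step 0: x' = [33/82, -39/41], P' = [2175/328 -31/82; -31/82 18/41]
step 1: x' = [25257/20209, 5955/20209], P' = [432343/80836 -4530/20209; -4530/20209 8836/20209]
step 2: x' = [355377/2190140, -503241/547535], P' = [93409559/17521120 -509851/2190140; -509851/2190140 238858/547535]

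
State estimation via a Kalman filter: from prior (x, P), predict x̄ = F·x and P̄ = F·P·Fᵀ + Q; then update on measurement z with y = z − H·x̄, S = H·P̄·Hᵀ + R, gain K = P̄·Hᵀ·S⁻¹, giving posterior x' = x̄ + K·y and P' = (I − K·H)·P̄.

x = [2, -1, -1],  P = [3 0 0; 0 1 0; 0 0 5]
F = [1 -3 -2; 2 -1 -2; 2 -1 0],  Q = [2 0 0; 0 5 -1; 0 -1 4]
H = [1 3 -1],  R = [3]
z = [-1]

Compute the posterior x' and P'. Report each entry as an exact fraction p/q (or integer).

x̄ = F·x = [7, 7, 5]
P̄ = F·P·Fᵀ + Q = [34 29 9; 29 38 12; 9 12 17]
y = z − H·x̄ = [-24]
S = H·P̄·Hᵀ + R = [480]
K = P̄·Hᵀ·S⁻¹ = [7/30; 131/480; 7/120]
x' = x̄ + K·y = [7/5, 9/20, 18/5]
P' = (I − K·H)·P̄ = [118/15 -47/30 37/15; -47/30 1079/480 523/120; 37/15 523/120 461/30]

x' = [7/5, 9/20, 18/5]
P' = [118/15 -47/30 37/15; -47/30 1079/480 523/120; 37/15 523/120 461/30]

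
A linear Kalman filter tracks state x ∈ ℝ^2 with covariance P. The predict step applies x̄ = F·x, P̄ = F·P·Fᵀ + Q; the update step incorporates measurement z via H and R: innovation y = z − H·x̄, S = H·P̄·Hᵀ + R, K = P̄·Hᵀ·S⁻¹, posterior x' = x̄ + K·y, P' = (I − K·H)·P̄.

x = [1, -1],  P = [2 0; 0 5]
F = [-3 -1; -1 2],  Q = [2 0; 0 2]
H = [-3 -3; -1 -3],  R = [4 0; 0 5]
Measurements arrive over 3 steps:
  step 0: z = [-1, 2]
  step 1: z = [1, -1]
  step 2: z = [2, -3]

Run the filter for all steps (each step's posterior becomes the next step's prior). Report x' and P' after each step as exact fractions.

step 0: x̄ = F·x = [-2, -3]
step 0: P̄ = F·P·Fᵀ + Q = [25 -4; -4 24]
step 0: y = z − H·x̄ = [-16, -9]
step 0: S = H·P̄·Hᵀ + R = [373 243; 243 222]
step 0: K = P̄·Hᵀ·S⁻¹ = [-3609/7919 10460/23757; 1068/7919 -10784/23757]
step 0: x' = x̄ + K·y = [10526/7919, -8493/7919]
step 0: P' = (I − K·H)·P̄ = [47804/23757 -33368/23757; -33368/23757 29096/23757]
step 1: x̄ = F·x = [-23085/7919, -27512/7919]
step 1: P̄ = F·P·Fᵀ + Q = [306638/23757 84020/7919; 84020/7919 115058/7919]
step 1: y = z − H·x̄ = [-143872/7919, -113540/7919]
step 1: S = H·P̄·Hᵀ + R = [3499472/7919 2350400/7919; 2350400/7919 5044349/23757]
step 1: K = P̄·Hᵀ·S⁻¹ = [-20218479/68153656 1737826/8519207; 863493/68153656 -2325426/8519207]
step 1: x' = x̄ + K·y = [-3835021/8519207, 1782976/8519207]
step 1: P' = (I − K·H)·P̄ = [37596739/34076828 -24117753/34076828; -24117753/34076828 23542091/34076828]
step 2: x̄ = F·x = [9722087/8519207, 7400973/8519207]
step 2: P̄ = F·P·Fᵀ + Q = [71339970/8519207 46573700/8519207; 46573700/8519207 296389771/34076828]
step 2: y = z − H·x̄ = [68407594/8519207, 6367385/8519207]
step 2: S = H·P̄·Hᵀ + R = [8725360571/34076828 5759125179/34076828; 5759125179/34076828 4241020759/34076828]
step 2: K = P̄·Hᵀ·S⁻¹ = [-33418115580/112595940091 22966318260/112595940091; 1540829895/112595940091 -30645151832/112595940091]
step 2: x' = x̄ + K·y = [-122681602529/112595940091, 87284473579/112595940091]
step 2: P' = (I − K·H)·P̄ = [124252026810/112595940091 -79694539370/112595940091; -79694539370/112595940091 77640099510/112595940091]

step 0: x' = [10526/7919, -8493/7919], P' = [47804/23757 -33368/23757; -33368/23757 29096/23757]
step 1: x' = [-3835021/8519207, 1782976/8519207], P' = [37596739/34076828 -24117753/34076828; -24117753/34076828 23542091/34076828]
step 2: x' = [-122681602529/112595940091, 87284473579/112595940091], P' = [124252026810/112595940091 -79694539370/112595940091; -79694539370/112595940091 77640099510/112595940091]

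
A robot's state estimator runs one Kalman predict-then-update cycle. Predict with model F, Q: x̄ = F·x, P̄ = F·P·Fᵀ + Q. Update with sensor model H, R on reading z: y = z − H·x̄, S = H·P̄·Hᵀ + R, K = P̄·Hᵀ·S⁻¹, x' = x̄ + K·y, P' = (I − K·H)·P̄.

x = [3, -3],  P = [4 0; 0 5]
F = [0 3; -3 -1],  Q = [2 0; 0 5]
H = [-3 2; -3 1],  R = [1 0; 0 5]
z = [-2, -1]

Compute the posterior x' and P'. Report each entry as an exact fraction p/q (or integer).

x̄ = F·x = [-9, -6]
P̄ = F·P·Fᵀ + Q = [47 -15; -15 46]
y = z − H·x̄ = [-17, -22]
S = H·P̄·Hᵀ + R = [788 650; 650 564]
K = P̄·Hᵀ·S⁻¹ = [1239/5483 -5889/10966; 9059/10966 -8671/10966]
x' = x̄ + K·y = [-5631/5483, -29037/10966]
P' = (I − K·H)·P̄ = [10228/5483 31923/10966; 31923/10966 26207/5483]

x' = [-5631/5483, -29037/10966]
P' = [10228/5483 31923/10966; 31923/10966 26207/5483]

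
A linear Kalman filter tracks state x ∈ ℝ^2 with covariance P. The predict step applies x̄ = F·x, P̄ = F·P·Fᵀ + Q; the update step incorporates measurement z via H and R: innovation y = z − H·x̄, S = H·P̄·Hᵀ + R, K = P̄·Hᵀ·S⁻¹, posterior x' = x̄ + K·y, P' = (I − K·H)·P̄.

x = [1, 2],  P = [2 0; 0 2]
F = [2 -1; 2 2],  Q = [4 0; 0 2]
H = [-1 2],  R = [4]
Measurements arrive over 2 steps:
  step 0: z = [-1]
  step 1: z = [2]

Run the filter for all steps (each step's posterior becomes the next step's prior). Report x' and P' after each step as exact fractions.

step 0: x̄ = F·x = [0, 6]
step 0: P̄ = F·P·Fᵀ + Q = [14 4; 4 18]
step 0: y = z − H·x̄ = [-13]
step 0: S = H·P̄·Hᵀ + R = [74]
step 0: K = P̄·Hᵀ·S⁻¹ = [-3/37; 16/37]
step 0: x' = x̄ + K·y = [39/37, 14/37]
step 0: P' = (I − K·H)·P̄ = [500/37 244/37; 244/37 154/37]
step 1: x̄ = F·x = [64/37, 106/37]
step 1: P̄ = F·P·Fᵀ + Q = [1326/37 2180/37; 2180/37 4642/37]
step 1: y = z − H·x̄ = [-2]
step 1: S = H·P̄·Hᵀ + R = [306]
step 1: K = P̄·Hᵀ·S⁻¹ = [41/153; 32/51]
step 1: x' = x̄ + K·y = [6758/5661, 3038/1887]
step 1: P' = (I − K·H)·P̄ = [78484/5661 14092/1887; 14092/1887 3138/629]

step 0: x' = [39/37, 14/37], P' = [500/37 244/37; 244/37 154/37]
step 1: x' = [6758/5661, 3038/1887], P' = [78484/5661 14092/1887; 14092/1887 3138/629]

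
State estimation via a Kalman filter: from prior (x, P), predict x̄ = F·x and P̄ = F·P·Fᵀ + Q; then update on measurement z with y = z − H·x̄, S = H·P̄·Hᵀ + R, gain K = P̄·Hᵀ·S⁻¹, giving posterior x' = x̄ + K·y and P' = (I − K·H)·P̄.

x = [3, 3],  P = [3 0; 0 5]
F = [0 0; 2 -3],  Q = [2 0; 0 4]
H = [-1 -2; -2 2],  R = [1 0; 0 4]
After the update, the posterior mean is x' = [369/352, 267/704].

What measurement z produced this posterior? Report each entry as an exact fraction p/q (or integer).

z = [-2, -2]

x̄ = F·x = [0, -3]
P̄ = F·P·Fᵀ + Q = [2 0; 0 61]
S = H·P̄·Hᵀ + R = [247 -240; -240 256]
K = P̄·Hᵀ·S⁻¹ = [-23/88 -367/1408; -61/176 427/2816]
x' − x̄ = [369/352, 2379/704] = K·y
y = (KᵀK)⁻¹·Kᵀ·(x' − x̄) = [-8, 4]
z = y + H·x̄ = [-8, 4] + [6, -6] = [-2, -2]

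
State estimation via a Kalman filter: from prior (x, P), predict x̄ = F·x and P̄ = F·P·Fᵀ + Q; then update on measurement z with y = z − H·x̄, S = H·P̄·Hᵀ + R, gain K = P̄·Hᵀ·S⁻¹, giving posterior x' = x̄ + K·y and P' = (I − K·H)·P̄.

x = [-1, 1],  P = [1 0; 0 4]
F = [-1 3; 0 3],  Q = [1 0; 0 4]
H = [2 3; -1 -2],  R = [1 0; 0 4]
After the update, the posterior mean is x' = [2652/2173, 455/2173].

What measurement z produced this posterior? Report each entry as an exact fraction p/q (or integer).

z = [3, -2]

x̄ = F·x = [4, 3]
P̄ = F·P·Fᵀ + Q = [38 36; 36 40]
S = H·P̄·Hᵀ + R = [945 -568; -568 346]
K = P̄·Hᵀ·S⁻¹ = [592/2173 281/2173; 272/2173 -282/2173]
x' − x̄ = [-6040/2173, -6064/2173] = K·y
y = (KᵀK)⁻¹·Kᵀ·(x' − x̄) = [-14, 8]
z = y + H·x̄ = [-14, 8] + [17, -10] = [3, -2]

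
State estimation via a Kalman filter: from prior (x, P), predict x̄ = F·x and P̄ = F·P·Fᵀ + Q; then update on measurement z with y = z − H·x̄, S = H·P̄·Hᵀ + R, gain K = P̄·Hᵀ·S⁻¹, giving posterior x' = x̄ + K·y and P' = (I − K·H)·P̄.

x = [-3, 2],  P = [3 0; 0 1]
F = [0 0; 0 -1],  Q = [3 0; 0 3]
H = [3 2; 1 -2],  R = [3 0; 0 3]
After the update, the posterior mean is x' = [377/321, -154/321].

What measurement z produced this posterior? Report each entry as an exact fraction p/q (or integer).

z = [3, 2]

x̄ = F·x = [0, -2]
P̄ = F·P·Fᵀ + Q = [3 0; 0 4]
S = H·P̄·Hᵀ + R = [46 -7; -7 22]
K = P̄·Hᵀ·S⁻¹ = [73/321 67/321; 40/321 -104/321]
x' − x̄ = [377/321, 488/321] = K·y
y = (KᵀK)⁻¹·Kᵀ·(x' − x̄) = [7, -2]
z = y + H·x̄ = [7, -2] + [-4, 4] = [3, 2]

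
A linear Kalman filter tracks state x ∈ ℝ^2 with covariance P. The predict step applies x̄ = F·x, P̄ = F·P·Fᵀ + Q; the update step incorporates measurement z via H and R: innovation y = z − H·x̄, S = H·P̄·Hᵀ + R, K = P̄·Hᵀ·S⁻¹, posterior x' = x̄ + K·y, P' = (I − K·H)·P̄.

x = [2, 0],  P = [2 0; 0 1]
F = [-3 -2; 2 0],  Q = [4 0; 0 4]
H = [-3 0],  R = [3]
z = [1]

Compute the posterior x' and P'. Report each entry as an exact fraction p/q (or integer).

x̄ = F·x = [-6, 4]
P̄ = F·P·Fᵀ + Q = [26 -12; -12 12]
y = z − H·x̄ = [-17]
S = H·P̄·Hᵀ + R = [237]
K = P̄·Hᵀ·S⁻¹ = [-26/79; 12/79]
x' = x̄ + K·y = [-32/79, 112/79]
P' = (I − K·H)·P̄ = [26/79 -12/79; -12/79 516/79]

x' = [-32/79, 112/79]
P' = [26/79 -12/79; -12/79 516/79]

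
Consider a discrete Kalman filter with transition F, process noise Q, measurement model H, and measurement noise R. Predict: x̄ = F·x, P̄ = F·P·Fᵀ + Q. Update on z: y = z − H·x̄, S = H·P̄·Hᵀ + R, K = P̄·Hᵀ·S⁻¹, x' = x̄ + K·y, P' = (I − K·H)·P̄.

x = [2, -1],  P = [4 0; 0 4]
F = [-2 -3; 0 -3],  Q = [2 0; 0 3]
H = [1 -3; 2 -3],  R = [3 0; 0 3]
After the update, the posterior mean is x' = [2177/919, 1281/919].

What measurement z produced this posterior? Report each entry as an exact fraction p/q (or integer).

z = [-2, 1]

x̄ = F·x = [-1, 3]
P̄ = F·P·Fᵀ + Q = [54 36; 36 39]
S = H·P̄·Hᵀ + R = [192 135; 135 138]
K = P̄·Hᵀ·S⁻¹ = [-828/919 810/919; -567/919 255/919]
x' − x̄ = [3096/919, -1476/919] = K·y
y = (KᵀK)⁻¹·Kᵀ·(x' − x̄) = [8, 12]
z = y + H·x̄ = [8, 12] + [-10, -11] = [-2, 1]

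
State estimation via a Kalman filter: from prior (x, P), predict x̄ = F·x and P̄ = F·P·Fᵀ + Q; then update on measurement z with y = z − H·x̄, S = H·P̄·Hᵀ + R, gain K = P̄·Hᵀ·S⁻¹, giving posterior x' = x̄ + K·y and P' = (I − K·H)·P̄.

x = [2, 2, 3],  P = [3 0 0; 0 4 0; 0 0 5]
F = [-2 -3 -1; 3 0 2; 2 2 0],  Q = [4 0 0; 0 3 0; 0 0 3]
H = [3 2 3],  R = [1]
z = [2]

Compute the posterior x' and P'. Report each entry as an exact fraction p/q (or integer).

x̄ = F·x = [-13, 12, 8]
P̄ = F·P·Fᵀ + Q = [57 -28 -36; -28 50 18; -36 18 31]
y = z − H·x̄ = [-7]
S = H·P̄·Hᵀ + R = [225]
K = P̄·Hᵀ·S⁻¹ = [7/225; 14/45; 7/75]
x' = x̄ + K·y = [-2974/225, 442/45, 551/75]
P' = (I − K·H)·P̄ = [12776/225 -1358/45 -2749/75; -1358/45 254/9 172/15; -2749/75 172/15 726/25]

x' = [-2974/225, 442/45, 551/75]
P' = [12776/225 -1358/45 -2749/75; -1358/45 254/9 172/15; -2749/75 172/15 726/25]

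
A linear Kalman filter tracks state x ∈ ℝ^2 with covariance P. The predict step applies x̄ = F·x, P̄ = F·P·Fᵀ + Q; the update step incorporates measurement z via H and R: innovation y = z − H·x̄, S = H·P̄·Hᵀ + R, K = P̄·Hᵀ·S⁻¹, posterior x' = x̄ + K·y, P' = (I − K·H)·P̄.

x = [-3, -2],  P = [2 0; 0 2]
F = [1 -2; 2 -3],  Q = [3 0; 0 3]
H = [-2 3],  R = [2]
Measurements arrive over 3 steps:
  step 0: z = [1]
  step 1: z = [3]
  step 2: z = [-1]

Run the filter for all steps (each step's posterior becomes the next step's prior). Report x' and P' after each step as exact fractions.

step 0: x̄ = F·x = [1, 0]
step 0: P̄ = F·P·Fᵀ + Q = [13 16; 16 29]
step 0: y = z − H·x̄ = [3]
step 0: S = H·P̄·Hᵀ + R = [123]
step 0: K = P̄·Hᵀ·S⁻¹ = [22/123; 55/123]
step 0: x' = x̄ + K·y = [63/41, 55/41]
step 0: P' = (I − K·H)·P̄ = [1115/123 758/123; 758/123 542/123]
step 1: x̄ = F·x = [-47/41, -39/41]
step 1: P̄ = F·P·Fᵀ + Q = [620/123 176/123; 176/123 611/123]
step 1: y = z − H·x̄ = [146/41]
step 1: S = H·P̄·Hᵀ + R = [6113/123]
step 1: K = P̄·Hᵀ·S⁻¹ = [-712/6113; 1481/6113]
step 1: x' = x̄ + K·y = [-9543/6113, -541/6113]
step 1: P' = (I − K·H)·P̄ = [26692/6113 17320/6113; 17320/6113 12534/6113]
step 2: x̄ = F·x = [-8461/6113, -17463/6113]
step 2: P̄ = F·P·Fᵀ + Q = [25887/6113 7348/6113; 7348/6113 30073/6113]
step 2: y = z − H·x̄ = [29354/6113]
step 2: S = H·P̄·Hᵀ + R = [298255/6113]
step 2: K = P̄·Hᵀ·S⁻¹ = [-5946/59651; 75523/298255]
step 2: x' = x̄ + K·y = [-111115/59651, -489371/298255]
step 2: P' = (I − K·H)·P̄ = [223689/59651 145162/59651; 145162/59651 534222/298255]

step 0: x' = [63/41, 55/41], P' = [1115/123 758/123; 758/123 542/123]
step 1: x' = [-9543/6113, -541/6113], P' = [26692/6113 17320/6113; 17320/6113 12534/6113]
step 2: x' = [-111115/59651, -489371/298255], P' = [223689/59651 145162/59651; 145162/59651 534222/298255]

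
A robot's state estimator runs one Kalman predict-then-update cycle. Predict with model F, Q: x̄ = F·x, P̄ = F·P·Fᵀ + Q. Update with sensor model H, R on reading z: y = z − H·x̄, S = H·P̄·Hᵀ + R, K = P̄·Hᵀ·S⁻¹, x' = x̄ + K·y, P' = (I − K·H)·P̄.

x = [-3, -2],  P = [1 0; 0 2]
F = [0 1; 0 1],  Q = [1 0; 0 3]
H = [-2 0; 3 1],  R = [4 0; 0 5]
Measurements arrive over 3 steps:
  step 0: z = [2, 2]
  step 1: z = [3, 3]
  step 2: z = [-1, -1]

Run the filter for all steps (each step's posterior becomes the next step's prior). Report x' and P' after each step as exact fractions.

step 0: x' = [-14/75, 47/75], P' = [26/75 -23/75; -23/75 179/75]
step 1: x' = [-517/12700, 4504/3175], P' = [2211/6350 -964/3175; -964/3175 7597/3175]
step 2: x' = [58987/538600, -75663/269300], P' = [93773/269300 -40877/134650; -40877/134650 161098/67325]

step 0: x̄ = F·x = [-2, -2]
step 0: P̄ = F·P·Fᵀ + Q = [3 2; 2 5]
step 0: y = z − H·x̄ = [-2, 10]
step 0: S = H·P̄·Hᵀ + R = [16 -22; -22 49]
step 0: K = P̄·Hᵀ·S⁻¹ = [-13/75 11/75; 23/150 22/75]
step 0: x' = x̄ + K·y = [-14/75, 47/75]
step 0: P' = (I − K·H)·P̄ = [26/75 -23/75; -23/75 179/75]
step 1: x̄ = F·x = [47/75, 47/75]
step 1: P̄ = F·P·Fᵀ + Q = [254/75 179/75; 179/75 404/75]
step 1: y = z − H·x̄ = [319/75, 37/75]
step 1: S = H·P̄·Hᵀ + R = [1316/75 -1882/75; -1882/75 4139/75]
step 1: K = P̄·Hᵀ·S⁻¹ = [-2211/12700 941/6350; 482/3175 941/3175]
step 1: x' = x̄ + K·y = [-517/12700, 4504/3175]
step 1: P' = (I − K·H)·P̄ = [2211/6350 -964/3175; -964/3175 7597/3175]
step 2: x̄ = F·x = [4504/3175, 4504/3175]
step 2: P̄ = F·P·Fᵀ + Q = [10772/3175 7597/3175; 7597/3175 17122/3175]
step 2: y = z − H·x̄ = [5833/3175, -21191/3175]
step 2: S = H·P̄·Hᵀ + R = [55788/3175 -79826/3175; -79826/3175 175527/3175]
step 2: K = P̄·Hᵀ·S⁻¹ = [-93773/538600 39913/269300; 40877/269300 39913/134650]
step 2: x' = x̄ + K·y = [58987/538600, -75663/269300]
step 2: P' = (I − K·H)·P̄ = [93773/269300 -40877/134650; -40877/134650 161098/67325]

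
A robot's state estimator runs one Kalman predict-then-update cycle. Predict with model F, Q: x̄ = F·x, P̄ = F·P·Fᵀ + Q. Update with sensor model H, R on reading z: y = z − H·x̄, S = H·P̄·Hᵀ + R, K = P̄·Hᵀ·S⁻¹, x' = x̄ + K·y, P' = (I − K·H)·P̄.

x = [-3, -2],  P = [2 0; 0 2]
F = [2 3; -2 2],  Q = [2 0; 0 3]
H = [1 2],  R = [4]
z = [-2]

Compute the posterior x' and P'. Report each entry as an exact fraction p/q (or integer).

x' = [-318/31, 125/31]
P' = [544/31 -254/31; -254/31 148/31]

x̄ = F·x = [-12, 2]
P̄ = F·P·Fᵀ + Q = [28 4; 4 19]
y = z − H·x̄ = [6]
S = H·P̄·Hᵀ + R = [124]
K = P̄·Hᵀ·S⁻¹ = [9/31; 21/62]
x' = x̄ + K·y = [-318/31, 125/31]
P' = (I − K·H)·P̄ = [544/31 -254/31; -254/31 148/31]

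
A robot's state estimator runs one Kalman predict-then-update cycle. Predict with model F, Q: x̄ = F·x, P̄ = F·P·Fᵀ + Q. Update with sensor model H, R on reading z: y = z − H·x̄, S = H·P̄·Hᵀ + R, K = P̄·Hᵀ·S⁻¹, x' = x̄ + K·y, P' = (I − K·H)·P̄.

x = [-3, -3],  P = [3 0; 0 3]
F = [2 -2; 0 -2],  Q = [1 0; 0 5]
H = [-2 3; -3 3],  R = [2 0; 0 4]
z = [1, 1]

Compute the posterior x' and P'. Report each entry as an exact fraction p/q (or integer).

x̄ = F·x = [0, 6]
P̄ = F·P·Fᵀ + Q = [25 12; 12 17]
y = z − H·x̄ = [-17, -17]
S = H·P̄·Hᵀ + R = [111 123; 123 166]
K = P̄·Hᵀ·S⁻¹ = [2473/3297 -869/1099; 879/1099 -552/1099]
x' = x̄ + K·y = [2278/3297, 1035/1099]
P' = (I − K·H)·P̄ = [15374/3297 3966/1099; 3966/1099 3230/1099]

x' = [2278/3297, 1035/1099]
P' = [15374/3297 3966/1099; 3966/1099 3230/1099]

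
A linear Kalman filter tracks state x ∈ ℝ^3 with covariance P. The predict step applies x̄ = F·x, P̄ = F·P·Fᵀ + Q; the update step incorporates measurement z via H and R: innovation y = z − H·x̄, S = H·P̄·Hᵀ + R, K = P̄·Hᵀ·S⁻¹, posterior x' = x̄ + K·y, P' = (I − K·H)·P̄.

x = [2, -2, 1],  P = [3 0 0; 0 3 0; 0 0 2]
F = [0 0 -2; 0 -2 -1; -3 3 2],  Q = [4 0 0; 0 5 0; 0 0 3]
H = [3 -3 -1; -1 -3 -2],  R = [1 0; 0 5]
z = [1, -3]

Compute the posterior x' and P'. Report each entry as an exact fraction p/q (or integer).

x̄ = F·x = [-2, 3, -10]
P̄ = F·P·Fᵀ + Q = [12 4 -8; 4 19 -22; -8 -22 65]
y = z − H·x̄ = [6, -16]
S = H·P̄·Hᵀ + R = [189 83; 83 176]
K = P̄·Hᵀ·S⁻¹ = [6296/26375 -4168/26375; -2637/26375 -1304/26375; 24/1055 -347/1055]
x' = x̄ + K·y = [51714/26375, 84167/26375, -4854/1055]
P' = (I − K·H)·P̄ = [81684/26375 179452/26375 -11984/1055; 179452/26375 418306/26375 -28557/1055; -11984/1055 -28557/1055 9939/211]

x' = [51714/26375, 84167/26375, -4854/1055]
P' = [81684/26375 179452/26375 -11984/1055; 179452/26375 418306/26375 -28557/1055; -11984/1055 -28557/1055 9939/211]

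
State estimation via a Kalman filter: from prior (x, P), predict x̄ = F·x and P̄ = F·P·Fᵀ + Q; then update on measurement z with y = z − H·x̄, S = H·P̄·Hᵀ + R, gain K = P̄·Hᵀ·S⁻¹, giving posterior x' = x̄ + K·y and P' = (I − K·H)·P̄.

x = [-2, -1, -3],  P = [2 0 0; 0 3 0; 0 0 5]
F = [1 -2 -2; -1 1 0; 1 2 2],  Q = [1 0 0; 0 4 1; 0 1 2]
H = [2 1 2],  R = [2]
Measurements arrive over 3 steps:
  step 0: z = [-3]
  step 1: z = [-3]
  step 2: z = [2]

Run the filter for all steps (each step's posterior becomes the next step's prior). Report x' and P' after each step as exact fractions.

step 0: x' = [266/43, 55/43, -362/43], P' = [1501/43 -350/43 -1324/43; -350/43 378/43 164/43; -1324/43 164/43 1259/43]
step 1: x' = [-40846/12733, 41817/12733, 260/1819], P' = [715993/12733 -458642/12733 -67639/1819; -458642/12733 329558/12733 41328/1819; -67639/1819 41328/1819 46319/1819]
step 2: x' = [7334455/4301769, 122338/91527, -6013816/4301769], P' = [277798049/4301769 -3768742/91527 -183162827/4301769; -3768742/91527 2658274/91527 2383024/91527; -183162827/4301769 2383024/91527 124559783/4301769]

step 0: x̄ = F·x = [6, 1, -10]
step 0: P̄ = F·P·Fᵀ + Q = [35 -8 -30; -8 9 5; -30 5 36]
step 0: y = z − H·x̄ = [4]
step 0: S = H·P̄·Hᵀ + R = [43]
step 0: K = P̄·Hᵀ·S⁻¹ = [2/43; 3/43; 17/43]
step 0: x' = x̄ + K·y = [266/43, 55/43, -362/43]
step 0: P' = (I − K·H)·P̄ = [1501/43 -350/43 -1324/43; -350/43 378/43 164/43; -1324/43 164/43 1259/43]
step 1: x̄ = F·x = [880/43, -211/43, -348/43]
step 1: P̄ = F·P·Fᵀ + Q = [16100/43 -6283/43 -6359/43; -6283/43 2751/43 2624/43; -6359/43 2624/43 2751/43]
step 1: y = z − H·x̄ = [-982/43]
step 1: S = H·P̄·Hᵀ + R = [12733/43]
step 1: K = P̄·Hᵀ·S⁻¹ = [13199/12733; -4567/12733; -656/1819]
step 1: x' = x̄ + K·y = [-40846/12733, 41817/12733, 260/1819]
step 1: P' = (I − K·H)·P̄ = [715993/12733 -458642/12733 -67639/1819; -458642/12733 329558/12733 41328/1819; -67639/1819 41328/1819 46319/1819]
step 2: x̄ = F·x = [-128120/12733, 11809/1819, 46428/12733]
step 2: P̄ = F·P·Fᵀ + Q = [9386718/12733 -610939/1819 -4213539/12733; -610939/1819 287681/1819 277148/1819; -4213539/12733 277148/1819 1942531/12733]
step 2: y = z − H·x̄ = [106187/12733]
step 2: S = H·P̄·Hᵀ + R = [4301769/12733]
step 2: K = P̄·Hᵀ·S⁻¹ = [6069785/4301769; -56581/91527; -2601980/4301769]
step 2: x' = x̄ + K·y = [7334455/4301769, 122338/91527, -6013816/4301769]
step 2: P' = (I − K·H)·P̄ = [277798049/4301769 -3768742/91527 -183162827/4301769; -3768742/91527 2658274/91527 2383024/91527; -183162827/4301769 2383024/91527 124559783/4301769]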